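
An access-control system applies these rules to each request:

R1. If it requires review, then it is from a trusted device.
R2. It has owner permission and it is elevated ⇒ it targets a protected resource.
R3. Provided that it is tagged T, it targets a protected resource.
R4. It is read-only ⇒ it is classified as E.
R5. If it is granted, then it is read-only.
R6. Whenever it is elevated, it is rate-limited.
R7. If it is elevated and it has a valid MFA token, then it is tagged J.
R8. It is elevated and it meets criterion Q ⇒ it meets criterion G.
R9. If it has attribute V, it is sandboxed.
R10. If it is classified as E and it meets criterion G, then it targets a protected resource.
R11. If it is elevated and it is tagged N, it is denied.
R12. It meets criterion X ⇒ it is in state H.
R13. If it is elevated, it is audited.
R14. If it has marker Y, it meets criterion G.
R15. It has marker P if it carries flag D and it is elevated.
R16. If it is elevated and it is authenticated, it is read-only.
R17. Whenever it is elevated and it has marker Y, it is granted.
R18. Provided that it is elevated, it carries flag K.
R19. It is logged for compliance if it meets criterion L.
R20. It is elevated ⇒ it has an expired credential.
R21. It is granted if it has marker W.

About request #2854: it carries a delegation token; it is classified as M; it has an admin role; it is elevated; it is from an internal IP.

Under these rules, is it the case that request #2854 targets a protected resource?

Forward chaining from the given facts derives: is rate-limited, is audited, carries flag K, has an expired credential.
Rules concluding "it targets a protected resource": R2 needs "it has owner permission"; R3 needs "it is tagged T"; R10 needs "it is classified as E" — none of these are established.

No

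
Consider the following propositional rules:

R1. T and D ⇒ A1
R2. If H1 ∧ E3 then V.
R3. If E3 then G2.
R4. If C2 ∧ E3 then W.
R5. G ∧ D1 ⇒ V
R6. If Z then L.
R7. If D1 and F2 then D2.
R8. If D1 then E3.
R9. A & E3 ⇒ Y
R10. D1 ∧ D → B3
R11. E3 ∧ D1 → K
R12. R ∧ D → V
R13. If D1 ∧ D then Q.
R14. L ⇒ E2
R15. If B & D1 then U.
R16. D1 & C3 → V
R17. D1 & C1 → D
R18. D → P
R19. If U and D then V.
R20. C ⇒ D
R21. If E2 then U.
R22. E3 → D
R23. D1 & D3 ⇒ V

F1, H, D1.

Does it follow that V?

No

Forward chaining from the given facts derives: E3, K, D, G2, B3, Q, P.
Rules concluding V: R2 needs H1; R5 needs G; R12 needs R; R16 needs C3; R19 needs U; R23 needs D3 — none of these are established.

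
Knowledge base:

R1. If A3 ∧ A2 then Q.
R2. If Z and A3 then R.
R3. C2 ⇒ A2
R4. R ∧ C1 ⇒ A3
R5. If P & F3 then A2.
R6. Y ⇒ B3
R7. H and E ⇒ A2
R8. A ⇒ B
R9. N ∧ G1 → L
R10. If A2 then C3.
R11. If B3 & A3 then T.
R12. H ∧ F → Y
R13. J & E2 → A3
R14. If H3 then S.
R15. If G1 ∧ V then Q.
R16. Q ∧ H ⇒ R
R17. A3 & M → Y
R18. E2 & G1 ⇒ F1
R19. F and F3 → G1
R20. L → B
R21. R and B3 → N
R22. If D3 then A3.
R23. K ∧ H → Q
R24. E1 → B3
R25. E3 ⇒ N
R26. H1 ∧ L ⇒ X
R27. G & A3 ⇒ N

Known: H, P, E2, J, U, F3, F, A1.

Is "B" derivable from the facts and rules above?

Yes

A2  (by R5: P, F3)
Y  (by R12: H, F)
A3  (by R13: J, E2)
G1  (by R19: F, F3)
Q  (by R1: A3, A2)
B3  (by R6: Y)
R  (by R16: Q, H)
N  (by R21: R, B3)
L  (by R9: N, G1)
B  (by R20: L)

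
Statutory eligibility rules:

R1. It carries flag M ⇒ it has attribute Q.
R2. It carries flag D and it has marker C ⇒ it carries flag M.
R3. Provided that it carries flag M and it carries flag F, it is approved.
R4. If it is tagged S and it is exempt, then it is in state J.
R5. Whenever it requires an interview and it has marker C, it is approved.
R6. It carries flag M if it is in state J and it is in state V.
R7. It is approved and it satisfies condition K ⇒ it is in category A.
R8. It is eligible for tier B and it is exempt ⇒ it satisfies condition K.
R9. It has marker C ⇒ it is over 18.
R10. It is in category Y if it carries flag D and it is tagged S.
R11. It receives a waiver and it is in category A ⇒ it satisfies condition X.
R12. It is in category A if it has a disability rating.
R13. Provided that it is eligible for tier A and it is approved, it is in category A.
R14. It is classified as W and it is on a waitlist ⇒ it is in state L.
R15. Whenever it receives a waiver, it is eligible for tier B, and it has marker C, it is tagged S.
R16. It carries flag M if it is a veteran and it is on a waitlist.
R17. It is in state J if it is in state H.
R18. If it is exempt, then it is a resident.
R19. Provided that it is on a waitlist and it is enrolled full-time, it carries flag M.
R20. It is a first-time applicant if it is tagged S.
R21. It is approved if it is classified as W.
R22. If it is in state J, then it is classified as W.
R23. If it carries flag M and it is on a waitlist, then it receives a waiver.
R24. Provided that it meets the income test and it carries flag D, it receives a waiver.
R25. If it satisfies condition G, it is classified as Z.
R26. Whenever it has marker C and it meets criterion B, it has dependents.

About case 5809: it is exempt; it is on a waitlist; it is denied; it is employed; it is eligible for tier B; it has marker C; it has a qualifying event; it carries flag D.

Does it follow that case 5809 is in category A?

By R2 (it carries flag D, it has marker C): it carries flag M.
By R8 (it is eligible for tier B, it is exempt): it satisfies condition K.
By R23 (it carries flag M, it is on a waitlist): it receives a waiver.
By R15 (it receives a waiver, it is eligible for tier B, it has marker C): it is tagged S.
By R4 (it is tagged S, it is exempt): it is in state J.
By R22 (it is in state J): it is classified as W.
By R21 (it is classified as W): it is approved.
By R7 (it is approved, it satisfies condition K): it is in category A.

Yes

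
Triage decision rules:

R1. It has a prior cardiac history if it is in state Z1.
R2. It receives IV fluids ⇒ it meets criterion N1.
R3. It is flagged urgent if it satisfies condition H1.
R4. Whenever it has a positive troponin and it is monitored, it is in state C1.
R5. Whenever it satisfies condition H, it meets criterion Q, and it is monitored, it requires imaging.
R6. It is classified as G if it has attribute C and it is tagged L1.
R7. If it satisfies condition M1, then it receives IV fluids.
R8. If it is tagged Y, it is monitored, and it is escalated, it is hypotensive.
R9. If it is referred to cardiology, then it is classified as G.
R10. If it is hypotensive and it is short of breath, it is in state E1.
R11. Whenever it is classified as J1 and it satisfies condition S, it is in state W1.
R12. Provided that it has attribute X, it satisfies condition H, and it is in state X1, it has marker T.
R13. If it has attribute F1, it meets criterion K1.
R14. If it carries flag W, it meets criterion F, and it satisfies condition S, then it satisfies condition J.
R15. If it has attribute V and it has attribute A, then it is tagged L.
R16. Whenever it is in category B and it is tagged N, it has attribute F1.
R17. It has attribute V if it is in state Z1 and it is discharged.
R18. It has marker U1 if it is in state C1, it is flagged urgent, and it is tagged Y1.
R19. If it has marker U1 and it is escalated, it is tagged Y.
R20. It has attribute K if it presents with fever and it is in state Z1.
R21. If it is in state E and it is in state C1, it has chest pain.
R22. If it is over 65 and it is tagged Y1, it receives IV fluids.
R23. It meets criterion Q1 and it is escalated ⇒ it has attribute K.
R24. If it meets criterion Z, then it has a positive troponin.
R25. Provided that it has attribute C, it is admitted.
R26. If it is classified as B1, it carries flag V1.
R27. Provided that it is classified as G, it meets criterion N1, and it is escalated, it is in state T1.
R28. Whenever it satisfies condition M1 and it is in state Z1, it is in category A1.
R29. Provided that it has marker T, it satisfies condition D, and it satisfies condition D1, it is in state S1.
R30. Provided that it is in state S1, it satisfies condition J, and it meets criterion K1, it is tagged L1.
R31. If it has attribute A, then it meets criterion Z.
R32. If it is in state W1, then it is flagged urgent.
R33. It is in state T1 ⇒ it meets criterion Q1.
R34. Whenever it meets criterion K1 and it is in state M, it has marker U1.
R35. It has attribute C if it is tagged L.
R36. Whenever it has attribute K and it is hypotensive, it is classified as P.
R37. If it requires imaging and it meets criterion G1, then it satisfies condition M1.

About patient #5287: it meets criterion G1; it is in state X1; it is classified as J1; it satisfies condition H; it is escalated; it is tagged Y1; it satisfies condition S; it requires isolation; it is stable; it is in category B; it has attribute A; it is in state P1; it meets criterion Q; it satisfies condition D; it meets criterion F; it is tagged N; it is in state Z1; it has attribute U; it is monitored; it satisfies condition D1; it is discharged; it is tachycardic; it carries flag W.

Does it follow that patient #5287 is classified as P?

Forward chaining from the given facts derives: has a prior cardiac history, requires imaging, is in state W1, satisfies condition J, has attribute F1, has attribute V, meets criterion Z, is flagged urgent, satisfies condition M1, receives IV fluids, meets criterion K1, is tagged L, has a positive troponin, is in category A1, has attribute C, meets criterion N1, is in state C1, has marker U1, is tagged Y, is admitted, is hypotensive.
The only rule concluding "it is classified as P" is R36, which needs "it has attribute K"; that is never established.

No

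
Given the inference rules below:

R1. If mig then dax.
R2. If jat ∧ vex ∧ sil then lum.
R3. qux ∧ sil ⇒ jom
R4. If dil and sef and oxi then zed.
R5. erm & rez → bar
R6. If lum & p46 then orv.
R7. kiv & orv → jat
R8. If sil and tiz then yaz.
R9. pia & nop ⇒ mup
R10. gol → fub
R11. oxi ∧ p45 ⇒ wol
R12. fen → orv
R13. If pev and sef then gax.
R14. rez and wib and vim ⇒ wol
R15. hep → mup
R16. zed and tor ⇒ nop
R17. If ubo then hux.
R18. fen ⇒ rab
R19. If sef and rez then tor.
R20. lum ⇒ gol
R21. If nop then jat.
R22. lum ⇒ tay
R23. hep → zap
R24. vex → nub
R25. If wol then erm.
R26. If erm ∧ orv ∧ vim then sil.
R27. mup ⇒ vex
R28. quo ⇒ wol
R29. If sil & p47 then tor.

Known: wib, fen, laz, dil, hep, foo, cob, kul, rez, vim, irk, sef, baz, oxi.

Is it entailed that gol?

zed  (by R4: dil, sef, oxi)
orv  (by R12: fen)
wol  (by R14: rez, wib, vim)
mup  (by R15: hep)
tor  (by R19: sef, rez)
erm  (by R25: wol)
sil  (by R26: erm, orv, vim)
vex  (by R27: mup)
nop  (by R16: zed, tor)
jat  (by R21: nop)
lum  (by R2: jat, vex, sil)
gol  (by R20: lum)

Yes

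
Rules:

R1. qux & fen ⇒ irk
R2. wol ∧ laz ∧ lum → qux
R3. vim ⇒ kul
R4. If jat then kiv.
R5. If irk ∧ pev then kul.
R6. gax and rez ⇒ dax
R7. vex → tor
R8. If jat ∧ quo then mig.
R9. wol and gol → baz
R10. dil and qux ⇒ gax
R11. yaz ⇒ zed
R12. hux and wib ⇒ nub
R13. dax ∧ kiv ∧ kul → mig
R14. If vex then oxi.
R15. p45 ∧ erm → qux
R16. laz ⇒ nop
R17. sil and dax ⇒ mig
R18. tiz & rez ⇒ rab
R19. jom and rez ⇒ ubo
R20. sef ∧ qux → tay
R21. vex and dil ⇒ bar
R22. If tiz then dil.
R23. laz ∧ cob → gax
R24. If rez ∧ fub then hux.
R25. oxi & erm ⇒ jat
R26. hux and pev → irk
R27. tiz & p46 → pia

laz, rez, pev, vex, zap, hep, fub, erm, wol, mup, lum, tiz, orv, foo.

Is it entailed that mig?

Yes

qux  (by R2: wol, laz, lum)
oxi  (by R14: vex)
dil  (by R22: tiz)
hux  (by R24: rez, fub)
jat  (by R25: oxi, erm)
irk  (by R26: hux, pev)
kiv  (by R4: jat)
kul  (by R5: irk, pev)
gax  (by R10: dil, qux)
dax  (by R6: gax, rez)
mig  (by R13: dax, kiv, kul)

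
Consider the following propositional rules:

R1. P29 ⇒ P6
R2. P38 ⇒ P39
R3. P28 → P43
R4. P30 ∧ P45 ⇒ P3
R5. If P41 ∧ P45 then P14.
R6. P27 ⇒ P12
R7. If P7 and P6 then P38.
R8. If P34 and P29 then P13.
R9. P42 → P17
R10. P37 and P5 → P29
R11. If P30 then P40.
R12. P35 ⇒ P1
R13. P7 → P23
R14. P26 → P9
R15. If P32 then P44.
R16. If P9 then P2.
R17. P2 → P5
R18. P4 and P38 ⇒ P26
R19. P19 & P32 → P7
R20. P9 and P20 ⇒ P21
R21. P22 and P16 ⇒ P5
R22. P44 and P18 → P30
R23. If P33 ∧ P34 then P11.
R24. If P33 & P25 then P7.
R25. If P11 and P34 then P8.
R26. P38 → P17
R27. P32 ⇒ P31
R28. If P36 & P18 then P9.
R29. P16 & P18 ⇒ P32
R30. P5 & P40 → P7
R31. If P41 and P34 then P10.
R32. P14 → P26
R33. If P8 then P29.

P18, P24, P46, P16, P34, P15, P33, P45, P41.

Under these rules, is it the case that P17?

Yes

P14  (by R5: P41, P45)
P11  (by R23: P33, P34)
P8  (by R25: P11, P34)
P32  (by R29: P16, P18)
P26  (by R32: P14)
P29  (by R33: P8)
P6  (by R1: P29)
P9  (by R14: P26)
P44  (by R15: P32)
P2  (by R16: P9)
P5  (by R17: P2)
P30  (by R22: P44, P18)
P40  (by R11: P30)
P7  (by R30: P5, P40)
P38  (by R7: P7, P6)
P17  (by R26: P38)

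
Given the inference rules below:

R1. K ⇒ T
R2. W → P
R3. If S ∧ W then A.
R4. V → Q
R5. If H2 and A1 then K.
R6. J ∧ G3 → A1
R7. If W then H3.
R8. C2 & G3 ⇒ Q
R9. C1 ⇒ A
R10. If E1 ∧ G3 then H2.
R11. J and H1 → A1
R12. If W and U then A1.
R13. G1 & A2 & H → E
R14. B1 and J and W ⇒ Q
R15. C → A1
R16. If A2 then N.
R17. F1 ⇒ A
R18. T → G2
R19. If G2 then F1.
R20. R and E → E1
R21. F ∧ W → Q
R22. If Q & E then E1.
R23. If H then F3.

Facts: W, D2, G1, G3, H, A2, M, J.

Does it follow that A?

Forward chaining from the given facts derives: P, A1, H3, E, N, F3.
Rules concluding A: R3 needs S; R9 needs C1; R17 needs F1 — none of these are established.

No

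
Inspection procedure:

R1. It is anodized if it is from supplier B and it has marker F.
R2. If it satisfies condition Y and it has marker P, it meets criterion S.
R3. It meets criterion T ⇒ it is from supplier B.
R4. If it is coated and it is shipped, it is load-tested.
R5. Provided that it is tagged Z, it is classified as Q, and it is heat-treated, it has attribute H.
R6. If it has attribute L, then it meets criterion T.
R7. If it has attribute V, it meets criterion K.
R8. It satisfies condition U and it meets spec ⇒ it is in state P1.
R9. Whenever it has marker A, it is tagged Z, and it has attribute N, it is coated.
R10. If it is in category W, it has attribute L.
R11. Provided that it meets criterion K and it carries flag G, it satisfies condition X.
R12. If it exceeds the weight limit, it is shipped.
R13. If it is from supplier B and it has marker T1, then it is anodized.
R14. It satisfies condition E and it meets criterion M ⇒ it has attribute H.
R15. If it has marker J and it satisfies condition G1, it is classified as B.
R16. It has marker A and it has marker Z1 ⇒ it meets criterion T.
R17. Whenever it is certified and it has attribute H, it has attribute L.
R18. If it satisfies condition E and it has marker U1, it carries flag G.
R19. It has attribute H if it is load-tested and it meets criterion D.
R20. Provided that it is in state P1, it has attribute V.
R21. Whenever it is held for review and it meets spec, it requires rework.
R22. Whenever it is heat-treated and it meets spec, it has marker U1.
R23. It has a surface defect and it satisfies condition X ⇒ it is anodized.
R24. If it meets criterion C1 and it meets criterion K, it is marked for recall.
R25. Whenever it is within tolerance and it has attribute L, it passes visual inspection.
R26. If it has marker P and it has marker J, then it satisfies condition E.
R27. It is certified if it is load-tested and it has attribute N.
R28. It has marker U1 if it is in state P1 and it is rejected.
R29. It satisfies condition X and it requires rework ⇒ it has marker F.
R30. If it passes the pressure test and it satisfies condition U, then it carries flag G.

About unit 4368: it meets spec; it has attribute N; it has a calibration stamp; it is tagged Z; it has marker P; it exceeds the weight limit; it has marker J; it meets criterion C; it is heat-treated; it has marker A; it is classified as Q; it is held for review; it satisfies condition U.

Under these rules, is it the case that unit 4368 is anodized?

Yes

By R5 (it is tagged Z, it is classified as Q, it is heat-treated): it has attribute H.
By R8 (it satisfies condition U, it meets spec): it is in state P1.
By R9 (it has marker A, it is tagged Z, it has attribute N): it is coated.
By R12 (it exceeds the weight limit): it is shipped.
By R20 (it is in state P1): it has attribute V.
By R21 (it is held for review, it meets spec): it requires rework.
By R22 (it is heat-treated, it meets spec): it has marker U1.
By R26 (it has marker P, it has marker J): it satisfies condition E.
By R4 (it is coated, it is shipped): it is load-tested.
By R7 (it has attribute V): it meets criterion K.
By R18 (it satisfies condition E, it has marker U1): it carries flag G.
By R27 (it is load-tested, it has attribute N): it is certified.
By R11 (it meets criterion K, it carries flag G): it satisfies condition X.
By R17 (it is certified, it has attribute H): it has attribute L.
By R29 (it satisfies condition X, it requires rework): it has marker F.
By R6 (it has attribute L): it meets criterion T.
By R3 (it meets criterion T): it is from supplier B.
By R1 (it is from supplier B, it has marker F): it is anodized.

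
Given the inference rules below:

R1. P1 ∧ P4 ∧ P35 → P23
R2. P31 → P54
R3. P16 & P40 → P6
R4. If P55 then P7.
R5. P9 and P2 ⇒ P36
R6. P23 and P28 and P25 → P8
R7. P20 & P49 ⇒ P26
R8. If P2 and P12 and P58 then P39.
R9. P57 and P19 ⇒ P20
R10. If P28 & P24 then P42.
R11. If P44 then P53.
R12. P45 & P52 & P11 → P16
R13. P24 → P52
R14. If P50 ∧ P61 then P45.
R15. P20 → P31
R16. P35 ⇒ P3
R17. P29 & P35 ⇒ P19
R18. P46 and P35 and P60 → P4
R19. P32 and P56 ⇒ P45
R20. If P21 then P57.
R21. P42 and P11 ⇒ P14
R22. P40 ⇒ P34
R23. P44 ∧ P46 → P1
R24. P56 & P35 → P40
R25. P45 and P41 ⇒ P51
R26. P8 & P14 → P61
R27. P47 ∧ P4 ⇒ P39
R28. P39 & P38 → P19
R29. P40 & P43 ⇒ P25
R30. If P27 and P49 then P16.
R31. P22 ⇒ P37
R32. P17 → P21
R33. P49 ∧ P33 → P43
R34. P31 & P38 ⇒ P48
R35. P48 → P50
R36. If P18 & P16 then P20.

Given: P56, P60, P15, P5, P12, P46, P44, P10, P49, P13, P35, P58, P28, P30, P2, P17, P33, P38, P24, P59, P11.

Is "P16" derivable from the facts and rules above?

P39  (by R8: P2, P12, P58)
P42  (by R10: P28, P24)
P52  (by R13: P24)
P4  (by R18: P46, P35, P60)
P14  (by R21: P42, P11)
P1  (by R23: P44, P46)
P40  (by R24: P56, P35)
P19  (by R28: P39, P38)
P21  (by R32: P17)
P43  (by R33: P49, P33)
P23  (by R1: P1, P4, P35)
P57  (by R20: P21)
P25  (by R29: P40, P43)
P8  (by R6: P23, P28, P25)
P20  (by R9: P57, P19)
P31  (by R15: P20)
P61  (by R26: P8, P14)
P48  (by R34: P31, P38)
P50  (by R35: P48)
P45  (by R14: P50, P61)
P16  (by R12: P45, P52, P11)

Yes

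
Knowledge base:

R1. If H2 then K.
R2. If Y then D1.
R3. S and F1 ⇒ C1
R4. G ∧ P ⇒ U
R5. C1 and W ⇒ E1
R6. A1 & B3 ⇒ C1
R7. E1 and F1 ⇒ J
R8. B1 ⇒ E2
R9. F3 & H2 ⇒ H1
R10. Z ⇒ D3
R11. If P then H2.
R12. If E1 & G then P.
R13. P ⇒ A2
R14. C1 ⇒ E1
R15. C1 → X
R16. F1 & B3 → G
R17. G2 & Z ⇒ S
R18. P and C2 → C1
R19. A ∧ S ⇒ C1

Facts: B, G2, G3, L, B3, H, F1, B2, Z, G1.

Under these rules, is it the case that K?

Yes

G  (by R16: F1, B3)
S  (by R17: G2, Z)
C1  (by R3: S, F1)
E1  (by R14: C1)
P  (by R12: E1, G)
H2  (by R11: P)
K  (by R1: H2)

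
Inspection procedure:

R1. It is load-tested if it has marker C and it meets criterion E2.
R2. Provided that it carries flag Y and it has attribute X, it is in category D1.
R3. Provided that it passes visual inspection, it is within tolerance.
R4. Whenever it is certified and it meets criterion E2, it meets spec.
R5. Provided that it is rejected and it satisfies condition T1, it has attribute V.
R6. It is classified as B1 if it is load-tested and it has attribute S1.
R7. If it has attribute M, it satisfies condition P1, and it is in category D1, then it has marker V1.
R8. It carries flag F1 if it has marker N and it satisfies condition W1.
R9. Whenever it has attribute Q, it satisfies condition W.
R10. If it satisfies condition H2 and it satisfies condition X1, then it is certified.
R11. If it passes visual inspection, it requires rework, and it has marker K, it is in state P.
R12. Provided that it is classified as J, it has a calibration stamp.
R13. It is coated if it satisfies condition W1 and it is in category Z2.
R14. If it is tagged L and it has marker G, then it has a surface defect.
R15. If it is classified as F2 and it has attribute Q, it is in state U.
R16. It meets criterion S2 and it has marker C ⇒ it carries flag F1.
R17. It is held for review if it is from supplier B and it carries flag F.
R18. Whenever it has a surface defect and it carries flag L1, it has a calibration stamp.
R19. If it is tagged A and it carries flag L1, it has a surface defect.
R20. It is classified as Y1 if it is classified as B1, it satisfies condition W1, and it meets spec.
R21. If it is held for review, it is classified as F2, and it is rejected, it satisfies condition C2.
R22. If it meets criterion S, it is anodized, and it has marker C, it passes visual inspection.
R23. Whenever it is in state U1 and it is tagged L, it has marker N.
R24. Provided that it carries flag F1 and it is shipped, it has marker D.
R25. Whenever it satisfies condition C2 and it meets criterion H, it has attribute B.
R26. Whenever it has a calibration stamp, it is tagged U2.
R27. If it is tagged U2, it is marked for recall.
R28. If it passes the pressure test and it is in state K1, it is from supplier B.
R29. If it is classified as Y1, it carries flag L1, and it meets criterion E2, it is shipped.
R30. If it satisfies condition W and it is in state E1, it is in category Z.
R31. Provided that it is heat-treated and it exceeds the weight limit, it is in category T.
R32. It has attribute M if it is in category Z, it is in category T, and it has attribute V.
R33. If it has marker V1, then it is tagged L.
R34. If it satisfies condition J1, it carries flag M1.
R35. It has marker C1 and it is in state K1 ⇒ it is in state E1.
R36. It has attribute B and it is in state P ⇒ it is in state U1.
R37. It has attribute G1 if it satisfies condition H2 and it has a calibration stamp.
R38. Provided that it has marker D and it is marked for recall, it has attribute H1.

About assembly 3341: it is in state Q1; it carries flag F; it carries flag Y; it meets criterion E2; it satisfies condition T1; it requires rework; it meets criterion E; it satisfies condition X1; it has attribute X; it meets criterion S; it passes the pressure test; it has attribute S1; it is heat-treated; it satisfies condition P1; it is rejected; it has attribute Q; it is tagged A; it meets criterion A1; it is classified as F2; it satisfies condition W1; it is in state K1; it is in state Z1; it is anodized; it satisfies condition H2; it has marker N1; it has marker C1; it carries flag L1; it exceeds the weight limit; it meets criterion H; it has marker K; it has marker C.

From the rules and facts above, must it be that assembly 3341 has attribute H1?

By R1 (it has marker C, it meets criterion E2): it is load-tested.
By R2 (it carries flag Y, it has attribute X): it is in category D1.
By R5 (it is rejected, it satisfies condition T1): it has attribute V.
By R6 (it is load-tested, it has attribute S1): it is classified as B1.
By R9 (it has attribute Q): it satisfies condition W.
By R10 (it satisfies condition H2, it satisfies condition X1): it is certified.
By R19 (it is tagged A, it carries flag L1): it has a surface defect.
By R22 (it meets criterion S, it is anodized, it has marker C): it passes visual inspection.
By R28 (it passes the pressure test, it is in state K1): it is from supplier B.
By R31 (it is heat-treated, it exceeds the weight limit): it is in category T.
By R35 (it has marker C1, it is in state K1): it is in state E1.
By R4 (it is certified, it meets criterion E2): it meets spec.
By R11 (it passes visual inspection, it requires rework, it has marker K): it is in state P.
By R17 (it is from supplier B, it carries flag F): it is held for review.
By R18 (it has a surface defect, it carries flag L1): it has a calibration stamp.
By R20 (it is classified as B1, it satisfies condition W1, it meets spec): it is classified as Y1.
By R21 (it is held for review, it is classified as F2, it is rejected): it satisfies condition C2.
By R25 (it satisfies condition C2, it meets criterion H): it has attribute B.
By R26 (it has a calibration stamp): it is tagged U2.
By R27 (it is tagged U2): it is marked for recall.
By R29 (it is classified as Y1, it carries flag L1, it meets criterion E2): it is shipped.
By R30 (it satisfies condition W, it is in state E1): it is in category Z.
By R32 (it is in category Z, it is in category T, it has attribute V): it has attribute M.
By R36 (it has attribute B, it is in state P): it is in state U1.
By R7 (it has attribute M, it satisfies condition P1, it is in category D1): it has marker V1.
By R33 (it has marker V1): it is tagged L.
By R23 (it is in state U1, it is tagged L): it has marker N.
By R8 (it has marker N, it satisfies condition W1): it carries flag F1.
By R24 (it carries flag F1, it is shipped): it has marker D.
By R38 (it has marker D, it is marked for recall): it has attribute H1.

Yes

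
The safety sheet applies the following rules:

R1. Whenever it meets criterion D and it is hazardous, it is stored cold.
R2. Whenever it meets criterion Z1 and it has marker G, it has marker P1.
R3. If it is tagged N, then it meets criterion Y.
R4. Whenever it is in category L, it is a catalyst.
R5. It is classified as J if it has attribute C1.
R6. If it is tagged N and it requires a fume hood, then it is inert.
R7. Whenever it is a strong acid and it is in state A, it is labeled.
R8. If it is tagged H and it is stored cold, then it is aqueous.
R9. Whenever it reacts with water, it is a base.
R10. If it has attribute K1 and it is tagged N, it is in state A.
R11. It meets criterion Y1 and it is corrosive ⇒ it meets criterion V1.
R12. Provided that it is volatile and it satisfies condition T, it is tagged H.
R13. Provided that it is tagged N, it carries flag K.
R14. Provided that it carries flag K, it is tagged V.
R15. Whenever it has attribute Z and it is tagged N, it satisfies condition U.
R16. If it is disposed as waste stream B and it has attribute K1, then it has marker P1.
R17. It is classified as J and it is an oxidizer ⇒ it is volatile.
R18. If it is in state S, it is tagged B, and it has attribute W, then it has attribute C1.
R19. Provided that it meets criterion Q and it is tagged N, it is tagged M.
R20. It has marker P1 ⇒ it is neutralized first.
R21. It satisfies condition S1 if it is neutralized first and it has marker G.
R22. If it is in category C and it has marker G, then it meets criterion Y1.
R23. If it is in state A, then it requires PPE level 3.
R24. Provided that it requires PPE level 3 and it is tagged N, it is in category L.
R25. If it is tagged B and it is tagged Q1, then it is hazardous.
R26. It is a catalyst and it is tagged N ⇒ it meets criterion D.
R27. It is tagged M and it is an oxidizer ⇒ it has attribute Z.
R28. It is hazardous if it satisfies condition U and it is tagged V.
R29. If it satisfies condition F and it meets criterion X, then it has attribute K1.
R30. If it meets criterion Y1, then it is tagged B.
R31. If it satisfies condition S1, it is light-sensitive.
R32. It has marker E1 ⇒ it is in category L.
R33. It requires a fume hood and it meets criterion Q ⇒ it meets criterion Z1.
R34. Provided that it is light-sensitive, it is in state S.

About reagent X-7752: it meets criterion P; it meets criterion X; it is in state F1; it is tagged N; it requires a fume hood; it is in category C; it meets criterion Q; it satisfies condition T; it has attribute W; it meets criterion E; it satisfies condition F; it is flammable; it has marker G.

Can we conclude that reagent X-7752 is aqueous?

Forward chaining from the given facts derives: meets criterion Y, is inert, carries flag K, is tagged V, is tagged M, meets criterion Y1, has attribute K1, is tagged B, meets criterion Z1, has marker P1, is in state A, is neutralized first, satisfies condition S1, requires PPE level 3, is in category L, is light-sensitive, is in state S, is a catalyst, has attribute C1, meets criterion D, is classified as J.
The only rule concluding "it is aqueous" is R8, which needs "it is tagged H"; that is never established.

No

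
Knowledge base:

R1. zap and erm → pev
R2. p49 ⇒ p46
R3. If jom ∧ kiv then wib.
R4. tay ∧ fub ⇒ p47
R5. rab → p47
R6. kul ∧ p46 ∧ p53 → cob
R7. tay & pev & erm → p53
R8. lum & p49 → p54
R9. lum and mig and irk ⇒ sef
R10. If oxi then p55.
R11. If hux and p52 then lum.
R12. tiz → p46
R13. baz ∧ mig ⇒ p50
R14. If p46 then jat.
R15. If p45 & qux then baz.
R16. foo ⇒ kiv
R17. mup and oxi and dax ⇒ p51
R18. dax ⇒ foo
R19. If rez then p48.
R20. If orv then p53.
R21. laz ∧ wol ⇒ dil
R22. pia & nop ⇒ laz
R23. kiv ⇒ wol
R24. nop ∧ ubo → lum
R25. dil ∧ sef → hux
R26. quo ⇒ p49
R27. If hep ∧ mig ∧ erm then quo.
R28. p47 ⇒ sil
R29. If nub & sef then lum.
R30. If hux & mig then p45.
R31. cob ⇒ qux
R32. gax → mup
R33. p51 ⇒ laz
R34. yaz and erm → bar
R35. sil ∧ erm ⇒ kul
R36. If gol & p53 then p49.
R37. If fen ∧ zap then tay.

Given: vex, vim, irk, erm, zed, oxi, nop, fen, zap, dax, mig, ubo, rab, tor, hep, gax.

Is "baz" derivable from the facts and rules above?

Yes

pev  (by R1: zap, erm)
p47  (by R5: rab)
foo  (by R18: dax)
lum  (by R24: nop, ubo)
quo  (by R27: hep, mig, erm)
sil  (by R28: p47)
mup  (by R32: gax)
kul  (by R35: sil, erm)
tay  (by R37: fen, zap)
p53  (by R7: tay, pev, erm)
sef  (by R9: lum, mig, irk)
kiv  (by R16: foo)
p51  (by R17: mup, oxi, dax)
wol  (by R23: kiv)
p49  (by R26: quo)
laz  (by R33: p51)
p46  (by R2: p49)
cob  (by R6: kul, p46, p53)
dil  (by R21: laz, wol)
hux  (by R25: dil, sef)
p45  (by R30: hux, mig)
qux  (by R31: cob)
baz  (by R15: p45, qux)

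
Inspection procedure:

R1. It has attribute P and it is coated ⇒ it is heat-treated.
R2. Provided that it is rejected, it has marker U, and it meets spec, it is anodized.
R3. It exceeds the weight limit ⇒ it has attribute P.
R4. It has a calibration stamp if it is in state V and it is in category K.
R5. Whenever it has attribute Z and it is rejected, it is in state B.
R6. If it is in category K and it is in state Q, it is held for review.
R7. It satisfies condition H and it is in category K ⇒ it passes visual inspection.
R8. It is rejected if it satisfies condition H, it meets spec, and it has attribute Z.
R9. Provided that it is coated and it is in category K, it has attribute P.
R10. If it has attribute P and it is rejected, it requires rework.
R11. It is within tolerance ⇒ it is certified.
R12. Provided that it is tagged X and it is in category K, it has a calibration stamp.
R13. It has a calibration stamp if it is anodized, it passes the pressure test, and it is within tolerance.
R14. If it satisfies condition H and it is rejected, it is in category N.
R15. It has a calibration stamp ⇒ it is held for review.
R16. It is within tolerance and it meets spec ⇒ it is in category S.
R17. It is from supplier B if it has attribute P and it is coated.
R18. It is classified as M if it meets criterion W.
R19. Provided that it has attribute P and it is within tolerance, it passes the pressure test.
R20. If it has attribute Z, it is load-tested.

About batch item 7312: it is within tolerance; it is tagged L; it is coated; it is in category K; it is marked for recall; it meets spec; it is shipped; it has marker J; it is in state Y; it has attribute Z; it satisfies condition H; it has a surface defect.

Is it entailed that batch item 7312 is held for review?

No

Forward chaining from the given facts derives: passes visual inspection, is rejected, has attribute P, requires rework, is certified, is in category N, is in category S, is from supplier B, passes the pressure test, is load-tested, is heat-treated, is in state B.
Rules concluding "it is held for review": R6 needs "it is in state Q"; R15 needs "it has a calibration stamp" — none of these are established.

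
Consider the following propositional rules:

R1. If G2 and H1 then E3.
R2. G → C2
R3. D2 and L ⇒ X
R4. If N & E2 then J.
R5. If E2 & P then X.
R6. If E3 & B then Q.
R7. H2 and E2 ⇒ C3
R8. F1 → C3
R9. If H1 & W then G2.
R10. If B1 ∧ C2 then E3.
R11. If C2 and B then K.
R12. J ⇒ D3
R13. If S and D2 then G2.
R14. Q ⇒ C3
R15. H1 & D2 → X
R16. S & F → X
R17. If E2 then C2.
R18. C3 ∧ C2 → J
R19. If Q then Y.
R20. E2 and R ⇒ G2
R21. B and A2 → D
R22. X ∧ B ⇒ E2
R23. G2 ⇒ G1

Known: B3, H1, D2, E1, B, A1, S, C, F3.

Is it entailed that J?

Yes

G2  (by R13: S, D2)
X  (by R15: H1, D2)
E2  (by R22: X, B)
E3  (by R1: G2, H1)
Q  (by R6: E3, B)
C3  (by R14: Q)
C2  (by R17: E2)
J  (by R18: C3, C2)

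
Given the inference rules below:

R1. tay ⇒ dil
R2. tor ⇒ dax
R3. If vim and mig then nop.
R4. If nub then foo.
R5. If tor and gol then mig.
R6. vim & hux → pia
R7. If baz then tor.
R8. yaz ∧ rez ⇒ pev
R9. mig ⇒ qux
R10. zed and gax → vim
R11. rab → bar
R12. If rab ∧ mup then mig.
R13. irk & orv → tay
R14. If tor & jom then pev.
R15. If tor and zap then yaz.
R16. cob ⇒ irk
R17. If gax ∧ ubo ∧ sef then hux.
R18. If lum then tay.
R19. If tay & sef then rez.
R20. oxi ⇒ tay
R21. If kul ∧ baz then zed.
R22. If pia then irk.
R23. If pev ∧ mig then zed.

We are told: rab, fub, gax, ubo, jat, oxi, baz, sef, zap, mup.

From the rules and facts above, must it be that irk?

Yes

tor  (by R7: baz)
mig  (by R12: rab, mup)
yaz  (by R15: tor, zap)
hux  (by R17: gax, ubo, sef)
tay  (by R20: oxi)
rez  (by R19: tay, sef)
pev  (by R8: yaz, rez)
zed  (by R23: pev, mig)
vim  (by R10: zed, gax)
pia  (by R6: vim, hux)
irk  (by R22: pia)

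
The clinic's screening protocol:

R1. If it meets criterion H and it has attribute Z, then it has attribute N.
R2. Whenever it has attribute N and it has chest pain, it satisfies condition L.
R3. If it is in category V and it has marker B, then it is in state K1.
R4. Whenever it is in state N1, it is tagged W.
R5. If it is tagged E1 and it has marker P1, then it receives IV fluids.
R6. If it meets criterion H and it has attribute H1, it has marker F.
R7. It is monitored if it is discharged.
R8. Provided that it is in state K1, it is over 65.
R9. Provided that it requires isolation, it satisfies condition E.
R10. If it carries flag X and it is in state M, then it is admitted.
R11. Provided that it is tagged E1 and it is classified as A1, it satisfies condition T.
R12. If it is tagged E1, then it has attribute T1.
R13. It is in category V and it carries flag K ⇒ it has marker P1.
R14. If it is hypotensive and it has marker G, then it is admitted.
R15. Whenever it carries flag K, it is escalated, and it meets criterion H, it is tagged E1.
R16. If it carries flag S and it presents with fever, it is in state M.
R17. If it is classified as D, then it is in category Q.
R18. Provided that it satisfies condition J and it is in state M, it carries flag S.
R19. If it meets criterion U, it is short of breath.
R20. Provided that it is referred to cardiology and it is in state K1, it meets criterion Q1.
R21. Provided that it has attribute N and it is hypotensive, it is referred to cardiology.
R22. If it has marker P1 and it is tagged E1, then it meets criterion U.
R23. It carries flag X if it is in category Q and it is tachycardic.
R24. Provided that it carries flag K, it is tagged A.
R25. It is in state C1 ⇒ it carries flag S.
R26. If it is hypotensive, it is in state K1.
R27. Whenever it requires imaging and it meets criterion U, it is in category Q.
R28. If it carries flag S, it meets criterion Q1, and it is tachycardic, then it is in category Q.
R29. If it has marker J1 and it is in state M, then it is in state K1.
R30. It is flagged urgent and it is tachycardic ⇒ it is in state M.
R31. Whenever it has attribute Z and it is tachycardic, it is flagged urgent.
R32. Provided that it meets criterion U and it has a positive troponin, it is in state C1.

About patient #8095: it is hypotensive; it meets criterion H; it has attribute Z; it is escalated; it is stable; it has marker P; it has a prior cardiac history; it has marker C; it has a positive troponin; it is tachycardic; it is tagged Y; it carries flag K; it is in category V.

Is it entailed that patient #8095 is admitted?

By R1 (it meets criterion H, it has attribute Z): it has attribute N.
By R13 (it is in category V, it carries flag K): it has marker P1.
By R15 (it carries flag K, it is escalated, it meets criterion H): it is tagged E1.
By R21 (it has attribute N, it is hypotensive): it is referred to cardiology.
By R22 (it has marker P1, it is tagged E1): it meets criterion U.
By R26 (it is hypotensive): it is in state K1.
By R31 (it has attribute Z, it is tachycardic): it is flagged urgent.
By R32 (it meets criterion U, it has a positive troponin): it is in state C1.
By R20 (it is referred to cardiology, it is in state K1): it meets criterion Q1.
By R25 (it is in state C1): it carries flag S.
By R28 (it carries flag S, it meets criterion Q1, it is tachycardic): it is in category Q.
By R30 (it is flagged urgent, it is tachycardic): it is in state M.
By R23 (it is in category Q, it is tachycardic): it carries flag X.
By R10 (it carries flag X, it is in state M): it is admitted.

Yes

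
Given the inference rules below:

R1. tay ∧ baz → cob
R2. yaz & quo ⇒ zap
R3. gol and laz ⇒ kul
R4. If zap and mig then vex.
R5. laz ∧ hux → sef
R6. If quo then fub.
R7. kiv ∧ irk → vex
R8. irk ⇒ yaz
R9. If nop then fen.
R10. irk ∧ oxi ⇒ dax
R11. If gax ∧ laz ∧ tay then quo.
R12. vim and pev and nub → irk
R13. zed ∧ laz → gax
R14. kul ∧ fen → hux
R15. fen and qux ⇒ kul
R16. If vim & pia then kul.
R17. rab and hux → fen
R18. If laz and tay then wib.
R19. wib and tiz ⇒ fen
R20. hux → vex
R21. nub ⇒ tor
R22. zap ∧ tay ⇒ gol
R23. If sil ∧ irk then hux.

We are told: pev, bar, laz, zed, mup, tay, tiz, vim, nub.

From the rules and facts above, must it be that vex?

irk  (by R12: vim, pev, nub)
gax  (by R13: zed, laz)
wib  (by R18: laz, tay)
fen  (by R19: wib, tiz)
yaz  (by R8: irk)
quo  (by R11: gax, laz, tay)
zap  (by R2: yaz, quo)
gol  (by R22: zap, tay)
kul  (by R3: gol, laz)
hux  (by R14: kul, fen)
vex  (by R20: hux)

Yes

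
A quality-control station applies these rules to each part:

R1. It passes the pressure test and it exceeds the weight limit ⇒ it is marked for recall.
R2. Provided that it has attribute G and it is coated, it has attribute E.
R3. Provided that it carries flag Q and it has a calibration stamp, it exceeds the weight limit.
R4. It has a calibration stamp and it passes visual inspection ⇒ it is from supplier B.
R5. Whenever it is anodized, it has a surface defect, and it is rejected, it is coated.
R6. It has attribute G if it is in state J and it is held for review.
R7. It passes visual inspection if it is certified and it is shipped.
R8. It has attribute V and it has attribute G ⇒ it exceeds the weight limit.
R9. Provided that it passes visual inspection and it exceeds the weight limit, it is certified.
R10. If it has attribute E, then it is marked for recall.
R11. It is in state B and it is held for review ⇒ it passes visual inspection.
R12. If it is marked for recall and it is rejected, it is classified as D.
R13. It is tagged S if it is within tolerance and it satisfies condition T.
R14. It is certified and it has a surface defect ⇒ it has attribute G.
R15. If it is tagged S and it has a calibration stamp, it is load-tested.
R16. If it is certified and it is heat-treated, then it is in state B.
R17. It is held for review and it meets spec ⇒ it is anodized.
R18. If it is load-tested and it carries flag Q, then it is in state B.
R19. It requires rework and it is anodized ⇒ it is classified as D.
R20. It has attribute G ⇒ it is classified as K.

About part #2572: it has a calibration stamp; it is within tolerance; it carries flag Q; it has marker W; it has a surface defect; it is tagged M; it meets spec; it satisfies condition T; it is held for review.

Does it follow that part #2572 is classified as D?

Forward chaining from the given facts derives: exceeds the weight limit, is tagged S, is load-tested, is anodized, is in state B, passes visual inspection, is from supplier B, is certified, has attribute G, is classified as K.
Rules concluding "it is classified as D": R12 needs "it is marked for recall"; R19 needs "it requires rework" — none of these are established.

No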